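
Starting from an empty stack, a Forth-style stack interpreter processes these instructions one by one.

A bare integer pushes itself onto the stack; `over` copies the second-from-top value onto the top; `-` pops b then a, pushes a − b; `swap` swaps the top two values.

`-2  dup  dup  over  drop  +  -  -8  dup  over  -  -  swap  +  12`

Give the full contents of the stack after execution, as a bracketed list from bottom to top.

[-6, 12]

-2   → [-2]
dup  → [-2, -2]
dup  → [-2, -2, -2]
over → [-2, -2, -2, -2]
drop → [-2, -2, -2]
+    → [-2, -4]
-    → [2]
-8   → [2, -8]
dup  → [2, -8, -8]
over → [2, -8, -8, -8]
-    → [2, -8, 0]
-    → [2, -8]
swap → [-8, 2]
+    → [-6]
12   → [-6, 12]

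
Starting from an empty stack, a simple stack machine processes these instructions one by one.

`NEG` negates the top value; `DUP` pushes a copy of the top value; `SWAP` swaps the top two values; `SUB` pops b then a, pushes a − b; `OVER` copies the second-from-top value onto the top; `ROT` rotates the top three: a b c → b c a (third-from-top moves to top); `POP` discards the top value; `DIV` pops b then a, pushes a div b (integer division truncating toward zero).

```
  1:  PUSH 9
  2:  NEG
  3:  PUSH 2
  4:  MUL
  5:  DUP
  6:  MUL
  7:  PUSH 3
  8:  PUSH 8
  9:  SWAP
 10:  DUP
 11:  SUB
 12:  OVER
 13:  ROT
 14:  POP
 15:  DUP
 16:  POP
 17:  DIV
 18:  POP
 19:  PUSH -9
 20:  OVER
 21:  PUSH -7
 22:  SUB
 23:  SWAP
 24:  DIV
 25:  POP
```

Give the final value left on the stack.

324

PUSH 9  : 9
NEG     : -9
PUSH 2  : -9 2
MUL     : -18
DUP     : -18 -18
MUL     : 324
PUSH 3  : 324 3
PUSH 8  : 324 3 8
SWAP    : 324 8 3
DUP     : 324 8 3 3
SUB     : 324 8 0
OVER    : 324 8 0 8
ROT     : 324 0 8 8
POP     : 324 0 8
DUP     : 324 0 8 8
POP     : 324 0 8
DIV     : 324 0
POP     : 324
PUSH -9 : 324 -9
OVER    : 324 -9 324
PUSH -7 : 324 -9 324 -7
SUB     : 324 -9 331
SWAP    : 324 331 -9
DIV     : 324 -36
POP     : 324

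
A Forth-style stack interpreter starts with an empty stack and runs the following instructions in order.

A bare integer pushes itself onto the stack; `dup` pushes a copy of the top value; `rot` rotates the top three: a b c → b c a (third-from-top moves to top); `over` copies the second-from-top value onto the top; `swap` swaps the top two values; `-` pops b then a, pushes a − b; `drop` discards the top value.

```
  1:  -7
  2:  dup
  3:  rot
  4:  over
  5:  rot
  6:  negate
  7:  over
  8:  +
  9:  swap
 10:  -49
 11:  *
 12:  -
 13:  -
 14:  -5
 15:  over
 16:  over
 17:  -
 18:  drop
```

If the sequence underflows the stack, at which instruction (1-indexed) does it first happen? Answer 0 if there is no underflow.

3

-7  -> [-7]
dup -> [-7, -7]
rot  — needs 3 operands, stack has 2 → underflow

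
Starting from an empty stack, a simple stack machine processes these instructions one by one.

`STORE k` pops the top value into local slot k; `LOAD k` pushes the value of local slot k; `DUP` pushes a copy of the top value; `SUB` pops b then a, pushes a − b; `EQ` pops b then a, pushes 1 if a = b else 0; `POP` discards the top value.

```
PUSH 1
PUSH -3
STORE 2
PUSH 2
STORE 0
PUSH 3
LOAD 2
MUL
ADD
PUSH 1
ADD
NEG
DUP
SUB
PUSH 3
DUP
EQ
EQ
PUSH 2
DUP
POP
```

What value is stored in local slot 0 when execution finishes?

PUSH 1  : [1]
PUSH -3 : [1, -3]
STORE 2 : [1]
PUSH 2  : [1, 2]
STORE 0 : [1]
PUSH 3  : [1, 3]
LOAD 2  : [1, 3, -3]
MUL     : [1, -9]
ADD     : [-8]
PUSH 1  : [-8, 1]
ADD     : [-7]
NEG     : [7]
DUP     : [7, 7]
SUB     : [0]
PUSH 3  : [0, 3]
DUP     : [0, 3, 3]
EQ      : [0, 1]
EQ      : [0]
PUSH 2  : [0, 2]
DUP     : [0, 2, 2]
POP     : [0, 2]

2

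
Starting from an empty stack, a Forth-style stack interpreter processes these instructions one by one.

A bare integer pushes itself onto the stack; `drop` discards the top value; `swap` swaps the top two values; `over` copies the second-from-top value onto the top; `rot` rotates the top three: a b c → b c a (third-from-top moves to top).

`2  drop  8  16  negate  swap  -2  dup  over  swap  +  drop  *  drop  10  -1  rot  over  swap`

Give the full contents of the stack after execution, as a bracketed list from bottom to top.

2      -> 2
drop   -> (empty)
8      -> 8
16     -> 8 16
negate -> 8 -16
swap   -> -16 8
-2     -> -16 8 -2
dup    -> -16 8 -2 -2
over   -> -16 8 -2 -2 -2
swap   -> -16 8 -2 -2 -2
+      -> -16 8 -2 -4
drop   -> -16 8 -2
*      -> -16 -16
drop   -> -16
10     -> -16 10
-1     -> -16 10 -1
rot    -> 10 -1 -16
over   -> 10 -1 -16 -1
swap   -> 10 -1 -1 -16

[10, -1, -1, -16]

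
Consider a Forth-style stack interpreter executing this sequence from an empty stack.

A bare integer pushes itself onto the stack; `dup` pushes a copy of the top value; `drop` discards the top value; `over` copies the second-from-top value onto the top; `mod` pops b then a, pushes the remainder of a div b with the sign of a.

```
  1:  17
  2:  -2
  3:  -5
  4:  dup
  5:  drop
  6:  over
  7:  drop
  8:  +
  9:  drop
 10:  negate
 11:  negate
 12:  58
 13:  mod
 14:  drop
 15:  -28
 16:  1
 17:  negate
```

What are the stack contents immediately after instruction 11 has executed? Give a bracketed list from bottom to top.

17      [17]
-2      [17, -2]
-5      [17, -2, -5]
dup     [17, -2, -5, -5]
drop    [17, -2, -5]
over    [17, -2, -5, -2]
drop    [17, -2, -5]
+       [17, -7]
drop    [17]
negate  [-17]
negate  [17]

[17]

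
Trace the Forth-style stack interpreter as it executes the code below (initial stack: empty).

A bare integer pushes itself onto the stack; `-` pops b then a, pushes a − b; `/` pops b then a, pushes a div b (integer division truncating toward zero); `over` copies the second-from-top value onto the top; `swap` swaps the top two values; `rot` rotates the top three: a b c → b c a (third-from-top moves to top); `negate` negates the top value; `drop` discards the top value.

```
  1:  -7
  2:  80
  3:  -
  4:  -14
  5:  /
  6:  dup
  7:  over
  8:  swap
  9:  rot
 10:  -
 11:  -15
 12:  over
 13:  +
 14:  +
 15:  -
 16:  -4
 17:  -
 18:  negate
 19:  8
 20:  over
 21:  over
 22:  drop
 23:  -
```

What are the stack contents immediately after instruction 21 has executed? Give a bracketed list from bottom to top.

[-25, 8, -25, 8]

-7     : [-7]
80     : [-7, 80]
-      : [-87]
-14    : [-87, -14]
/      : [6]
dup    : [6, 6]
over   : [6, 6, 6]
swap   : [6, 6, 6]
rot    : [6, 6, 6]
-      : [6, 0]
-15    : [6, 0, -15]
over   : [6, 0, -15, 0]
+      : [6, 0, -15]
+      : [6, -15]
-      : [21]
-4     : [21, -4]
-      : [25]
negate : [-25]
8      : [-25, 8]
over   : [-25, 8, -25]
over   : [-25, 8, -25, 8]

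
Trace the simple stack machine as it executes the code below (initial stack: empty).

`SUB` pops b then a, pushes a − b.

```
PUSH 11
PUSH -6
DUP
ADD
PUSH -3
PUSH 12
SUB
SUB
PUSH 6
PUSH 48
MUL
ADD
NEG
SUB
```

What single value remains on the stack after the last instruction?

PUSH 11  [11]
PUSH -6  [11, -6]
DUP      [11, -6, -6]
ADD      [11, -12]
PUSH -3  [11, -12, -3]
PUSH 12  [11, -12, -3, 12]
SUB      [11, -12, -15]
SUB      [11, 3]
PUSH 6   [11, 3, 6]
PUSH 48  [11, 3, 6, 48]
MUL      [11, 3, 288]
ADD      [11, 291]
NEG      [11, -291]
SUB      [302]

302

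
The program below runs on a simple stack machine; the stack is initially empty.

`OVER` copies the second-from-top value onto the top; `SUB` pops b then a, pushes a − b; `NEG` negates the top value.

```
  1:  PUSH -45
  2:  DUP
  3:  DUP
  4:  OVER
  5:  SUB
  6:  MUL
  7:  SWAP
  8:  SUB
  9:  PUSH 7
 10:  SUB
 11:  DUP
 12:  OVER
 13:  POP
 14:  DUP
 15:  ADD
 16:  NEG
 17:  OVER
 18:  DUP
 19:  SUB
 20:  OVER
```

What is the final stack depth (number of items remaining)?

PUSH -45 → -45
DUP      → -45 -45
DUP      → -45 -45 -45
OVER     → -45 -45 -45 -45
SUB      → -45 -45 0
MUL      → -45 0
SWAP     → 0 -45
SUB      → 45
PUSH 7   → 45 7
SUB      → 38
DUP      → 38 38
OVER     → 38 38 38
POP      → 38 38
DUP      → 38 38 38
ADD      → 38 76
NEG      → 38 -76
OVER     → 38 -76 38
DUP      → 38 -76 38 38
SUB      → 38 -76 0
OVER     → 38 -76 0 -76

4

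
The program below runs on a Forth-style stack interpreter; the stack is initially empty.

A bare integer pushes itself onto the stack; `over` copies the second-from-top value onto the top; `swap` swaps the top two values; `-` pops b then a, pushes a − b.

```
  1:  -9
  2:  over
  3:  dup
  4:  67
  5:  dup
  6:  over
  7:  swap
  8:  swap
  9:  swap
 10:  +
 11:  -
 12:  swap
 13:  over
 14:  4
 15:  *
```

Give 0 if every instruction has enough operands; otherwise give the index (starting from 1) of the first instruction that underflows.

-9 : -9
over  — needs 2 operands, stack has 1 → underflow

2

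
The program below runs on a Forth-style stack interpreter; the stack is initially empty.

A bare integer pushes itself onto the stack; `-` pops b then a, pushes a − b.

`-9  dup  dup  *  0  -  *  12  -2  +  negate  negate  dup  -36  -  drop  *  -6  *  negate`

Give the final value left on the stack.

-43740

-9      -9
dup     -9 -9
dup     -9 -9 -9
*       -9 81
0       -9 81 0
-       -9 81
*       -729
12      -729 12
-2      -729 12 -2
+       -729 10
negate  -729 -10
negate  -729 10
dup     -729 10 10
-36     -729 10 10 -36
-       -729 10 46
drop    -729 10
*       -7290
-6      -7290 -6
*       43740
negate  -43740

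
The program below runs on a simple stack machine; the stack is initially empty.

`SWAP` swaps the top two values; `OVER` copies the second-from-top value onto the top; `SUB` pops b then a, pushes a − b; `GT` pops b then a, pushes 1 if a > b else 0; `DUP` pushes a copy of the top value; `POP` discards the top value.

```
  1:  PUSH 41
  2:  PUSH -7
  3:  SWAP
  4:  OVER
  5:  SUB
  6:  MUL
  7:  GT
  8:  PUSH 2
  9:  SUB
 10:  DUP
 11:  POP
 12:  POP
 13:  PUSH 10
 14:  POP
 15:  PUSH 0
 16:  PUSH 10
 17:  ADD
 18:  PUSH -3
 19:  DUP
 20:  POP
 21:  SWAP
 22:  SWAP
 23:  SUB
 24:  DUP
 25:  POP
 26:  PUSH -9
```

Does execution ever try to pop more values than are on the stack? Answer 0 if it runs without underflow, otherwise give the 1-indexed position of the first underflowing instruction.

7

PUSH 41 → [41]
PUSH -7 → [41, -7]
SWAP    → [-7, 41]
OVER    → [-7, 41, -7]
SUB     → [-7, 48]
MUL     → [-336]
GT  — needs 2 operands, stack has 1 → underflow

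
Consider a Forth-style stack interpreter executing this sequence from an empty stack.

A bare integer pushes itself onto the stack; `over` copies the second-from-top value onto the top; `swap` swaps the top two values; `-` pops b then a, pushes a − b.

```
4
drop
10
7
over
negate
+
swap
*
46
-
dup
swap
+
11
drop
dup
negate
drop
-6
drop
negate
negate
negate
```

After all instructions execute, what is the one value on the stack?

4      → [4]
drop   → []
10     → [10]
7      → [10, 7]
over   → [10, 7, 10]
negate → [10, 7, -10]
+      → [10, -3]
swap   → [-3, 10]
*      → [-30]
46     → [-30, 46]
-      → [-76]
dup    → [-76, -76]
swap   → [-76, -76]
+      → [-152]
11     → [-152, 11]
drop   → [-152]
dup    → [-152, -152]
negate → [-152, 152]
drop   → [-152]
-6     → [-152, -6]
drop   → [-152]
negate → [152]
negate → [-152]
negate → [152]

152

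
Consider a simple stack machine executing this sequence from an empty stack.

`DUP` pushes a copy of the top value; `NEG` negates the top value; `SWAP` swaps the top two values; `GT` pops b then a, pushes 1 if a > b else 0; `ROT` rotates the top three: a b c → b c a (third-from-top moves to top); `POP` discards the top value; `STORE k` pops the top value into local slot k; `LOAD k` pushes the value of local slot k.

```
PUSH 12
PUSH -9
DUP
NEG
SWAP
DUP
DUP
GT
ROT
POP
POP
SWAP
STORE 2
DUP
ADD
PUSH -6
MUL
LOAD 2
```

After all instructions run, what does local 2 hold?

PUSH 12 : [12]
PUSH -9 : [12, -9]
DUP     : [12, -9, -9]
NEG     : [12, -9, 9]
SWAP    : [12, 9, -9]
DUP     : [12, 9, -9, -9]
DUP     : [12, 9, -9, -9, -9]
GT      : [12, 9, -9, 0]
ROT     : [12, -9, 0, 9]
POP     : [12, -9, 0]
POP     : [12, -9]
SWAP    : [-9, 12]
STORE 2 : [-9]
DUP     : [-9, -9]
ADD     : [-18]
PUSH -6 : [-18, -6]
MUL     : [108]
LOAD 2  : [108, 12]

12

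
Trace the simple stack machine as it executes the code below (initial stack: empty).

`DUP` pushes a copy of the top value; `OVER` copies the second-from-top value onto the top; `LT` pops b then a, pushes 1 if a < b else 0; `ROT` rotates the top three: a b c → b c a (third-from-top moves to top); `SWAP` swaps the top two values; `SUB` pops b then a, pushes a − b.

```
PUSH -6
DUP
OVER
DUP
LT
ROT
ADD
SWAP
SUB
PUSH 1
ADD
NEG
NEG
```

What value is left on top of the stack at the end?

PUSH -6  -6
DUP      -6 -6
OVER     -6 -6 -6
DUP      -6 -6 -6 -6
LT       -6 -6 0
ROT      -6 0 -6
ADD      -6 -6
SWAP     -6 -6
SUB      0
PUSH 1   0 1
ADD      1
NEG      -1
NEG      1

1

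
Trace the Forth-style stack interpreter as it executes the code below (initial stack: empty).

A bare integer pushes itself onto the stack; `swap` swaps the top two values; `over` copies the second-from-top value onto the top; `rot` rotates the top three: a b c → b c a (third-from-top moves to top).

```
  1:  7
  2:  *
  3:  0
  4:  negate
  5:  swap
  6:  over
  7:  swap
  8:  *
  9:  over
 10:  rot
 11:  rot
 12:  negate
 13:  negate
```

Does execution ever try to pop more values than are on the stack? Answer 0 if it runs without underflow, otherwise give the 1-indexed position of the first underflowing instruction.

2

7  [7]
*  — needs 2 operands, stack has 1 → underflow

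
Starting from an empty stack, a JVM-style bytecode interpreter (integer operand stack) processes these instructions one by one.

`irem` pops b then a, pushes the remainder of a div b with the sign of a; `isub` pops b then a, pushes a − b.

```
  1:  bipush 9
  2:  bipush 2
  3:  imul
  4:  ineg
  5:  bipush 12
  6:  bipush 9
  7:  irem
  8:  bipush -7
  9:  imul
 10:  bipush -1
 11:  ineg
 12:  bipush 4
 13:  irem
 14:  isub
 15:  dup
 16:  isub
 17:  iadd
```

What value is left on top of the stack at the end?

-18

bipush 9  -> [9]
bipush 2  -> [9, 2]
imul      -> [18]
ineg      -> [-18]
bipush 12 -> [-18, 12]
bipush 9  -> [-18, 12, 9]
irem      -> [-18, 3]
bipush -7 -> [-18, 3, -7]
imul      -> [-18, -21]
bipush -1 -> [-18, -21, -1]
ineg      -> [-18, -21, 1]
bipush 4  -> [-18, -21, 1, 4]
irem      -> [-18, -21, 1]
isub      -> [-18, -22]
dup       -> [-18, -22, -22]
isub      -> [-18, 0]
iadd      -> [-18]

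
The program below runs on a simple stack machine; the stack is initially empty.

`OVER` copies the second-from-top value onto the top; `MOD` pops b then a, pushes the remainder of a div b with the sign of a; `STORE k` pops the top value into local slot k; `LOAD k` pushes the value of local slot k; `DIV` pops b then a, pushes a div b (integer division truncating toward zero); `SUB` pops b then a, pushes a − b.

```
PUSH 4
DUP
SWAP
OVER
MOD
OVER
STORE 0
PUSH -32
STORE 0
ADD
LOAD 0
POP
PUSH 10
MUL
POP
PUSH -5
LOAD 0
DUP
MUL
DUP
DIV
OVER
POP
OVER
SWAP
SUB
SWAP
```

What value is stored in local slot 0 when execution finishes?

PUSH 4    4
DUP       4 4
SWAP      4 4
OVER      4 4 4
MOD       4 0
OVER      4 0 4
STORE 0   4 0
PUSH -32  4 0 -32
STORE 0   4 0
ADD       4
LOAD 0    4 -32
POP       4
PUSH 10   4 10
MUL       40
POP       (empty)
PUSH -5   -5
LOAD 0    -5 -32
DUP       -5 -32 -32
MUL       -5 1024
DUP       -5 1024 1024
DIV       -5 1
OVER      -5 1 -5
POP       -5 1
OVER      -5 1 -5
SWAP      -5 -5 1
SUB       -5 -6
SWAP      -6 -5

-32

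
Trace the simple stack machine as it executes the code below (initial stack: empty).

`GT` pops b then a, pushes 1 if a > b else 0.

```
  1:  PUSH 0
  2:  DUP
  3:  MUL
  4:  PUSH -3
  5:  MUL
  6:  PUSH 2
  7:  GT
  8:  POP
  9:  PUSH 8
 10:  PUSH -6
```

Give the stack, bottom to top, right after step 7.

PUSH 0  : 0
DUP     : 0 0
MUL     : 0
PUSH -3 : 0 -3
MUL     : 0
PUSH 2  : 0 2
GT      : 0

[0]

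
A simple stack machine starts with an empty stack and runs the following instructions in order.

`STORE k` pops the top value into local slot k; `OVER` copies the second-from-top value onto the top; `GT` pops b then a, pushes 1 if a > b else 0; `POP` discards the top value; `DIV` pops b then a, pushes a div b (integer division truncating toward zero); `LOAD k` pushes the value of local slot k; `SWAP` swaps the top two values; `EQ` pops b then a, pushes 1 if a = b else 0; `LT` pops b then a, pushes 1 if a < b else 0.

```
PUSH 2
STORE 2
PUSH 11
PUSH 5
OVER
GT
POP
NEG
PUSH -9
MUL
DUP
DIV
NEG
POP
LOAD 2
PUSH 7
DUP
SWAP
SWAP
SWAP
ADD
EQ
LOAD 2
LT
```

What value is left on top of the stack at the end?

PUSH 2  → [2]
STORE 2 → []
PUSH 11 → [11]
PUSH 5  → [11, 5]
OVER    → [11, 5, 11]
GT      → [11, 0]
POP     → [11]
NEG     → [-11]
PUSH -9 → [-11, -9]
MUL     → [99]
DUP     → [99, 99]
DIV     → [1]
NEG     → [-1]
POP     → []
LOAD 2  → [2]
PUSH 7  → [2, 7]
DUP     → [2, 7, 7]
SWAP    → [2, 7, 7]
SWAP    → [2, 7, 7]
SWAP    → [2, 7, 7]
ADD     → [2, 14]
EQ      → [0]
LOAD 2  → [0, 2]
LT      → [1]

1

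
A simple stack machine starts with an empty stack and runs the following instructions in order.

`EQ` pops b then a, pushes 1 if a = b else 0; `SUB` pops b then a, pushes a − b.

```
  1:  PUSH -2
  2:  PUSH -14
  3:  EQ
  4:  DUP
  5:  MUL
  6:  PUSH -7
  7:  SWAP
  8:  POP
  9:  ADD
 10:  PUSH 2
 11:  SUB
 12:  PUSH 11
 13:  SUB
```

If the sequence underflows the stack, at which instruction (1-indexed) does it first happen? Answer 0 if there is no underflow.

9

PUSH -2  → -2
PUSH -14 → -2 -14
EQ       → 0
DUP      → 0 0
MUL      → 0
PUSH -7  → 0 -7
SWAP     → -7 0
POP      → -7
ADD  — needs 2 operands, stack has 1 → underflow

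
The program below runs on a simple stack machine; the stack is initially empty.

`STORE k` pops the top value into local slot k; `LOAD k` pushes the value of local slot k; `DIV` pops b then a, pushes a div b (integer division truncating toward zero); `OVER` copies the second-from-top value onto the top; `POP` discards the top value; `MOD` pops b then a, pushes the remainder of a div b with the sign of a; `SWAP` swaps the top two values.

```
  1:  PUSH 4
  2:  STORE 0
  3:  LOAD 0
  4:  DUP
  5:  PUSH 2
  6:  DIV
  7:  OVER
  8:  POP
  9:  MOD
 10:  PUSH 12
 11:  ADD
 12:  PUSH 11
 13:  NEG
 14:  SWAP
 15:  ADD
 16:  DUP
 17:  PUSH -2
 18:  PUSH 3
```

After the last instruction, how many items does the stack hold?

4

PUSH 4  → 4
STORE 0 → (empty)
LOAD 0  → 4
DUP     → 4 4
PUSH 2  → 4 4 2
DIV     → 4 2
OVER    → 4 2 4
POP     → 4 2
MOD     → 0
PUSH 12 → 0 12
ADD     → 12
PUSH 11 → 12 11
NEG     → 12 -11
SWAP    → -11 12
ADD     → 1
DUP     → 1 1
PUSH -2 → 1 1 -2
PUSH 3  → 1 1 -2 3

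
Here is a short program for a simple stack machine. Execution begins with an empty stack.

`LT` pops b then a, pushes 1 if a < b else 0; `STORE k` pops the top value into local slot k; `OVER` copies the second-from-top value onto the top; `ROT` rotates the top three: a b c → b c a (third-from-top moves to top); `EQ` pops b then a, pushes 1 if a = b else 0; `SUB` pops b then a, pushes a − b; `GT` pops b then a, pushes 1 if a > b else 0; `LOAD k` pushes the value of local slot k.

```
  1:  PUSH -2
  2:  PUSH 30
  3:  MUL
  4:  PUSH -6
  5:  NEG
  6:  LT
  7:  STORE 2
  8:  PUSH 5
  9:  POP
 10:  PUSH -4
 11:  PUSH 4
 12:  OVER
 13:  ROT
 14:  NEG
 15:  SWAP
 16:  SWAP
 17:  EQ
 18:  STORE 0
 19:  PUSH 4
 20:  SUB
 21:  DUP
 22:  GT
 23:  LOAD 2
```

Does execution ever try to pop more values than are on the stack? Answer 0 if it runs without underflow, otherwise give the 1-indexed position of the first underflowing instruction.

0

PUSH -2  [-2]
PUSH 30  [-2, 30]
MUL      [-60]
PUSH -6  [-60, -6]
NEG      [-60, 6]
LT       [1]
STORE 2  []
PUSH 5   [5]
POP      []
PUSH -4  [-4]
PUSH 4   [-4, 4]
OVER     [-4, 4, -4]
ROT      [4, -4, -4]
NEG      [4, -4, 4]
SWAP     [4, 4, -4]
SWAP     [4, -4, 4]
EQ       [4, 0]
STORE 0  [4]
PUSH 4   [4, 4]
SUB      [0]
DUP      [0, 0]
GT       [0]
LOAD 2   [0, 1]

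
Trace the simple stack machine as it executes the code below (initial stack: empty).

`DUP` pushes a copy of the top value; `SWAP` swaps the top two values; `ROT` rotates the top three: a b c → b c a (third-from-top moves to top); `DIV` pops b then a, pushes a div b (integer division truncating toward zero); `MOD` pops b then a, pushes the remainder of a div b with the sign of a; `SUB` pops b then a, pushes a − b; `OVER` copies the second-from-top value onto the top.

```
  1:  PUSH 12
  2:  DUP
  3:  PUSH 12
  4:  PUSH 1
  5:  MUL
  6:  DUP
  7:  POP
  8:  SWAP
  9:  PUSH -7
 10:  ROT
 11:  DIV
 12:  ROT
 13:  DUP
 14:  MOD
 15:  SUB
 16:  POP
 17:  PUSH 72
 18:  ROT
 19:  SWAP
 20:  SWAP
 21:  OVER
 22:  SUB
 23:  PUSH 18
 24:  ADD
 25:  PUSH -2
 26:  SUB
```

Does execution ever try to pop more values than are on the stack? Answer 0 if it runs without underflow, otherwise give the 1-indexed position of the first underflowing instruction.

PUSH 12 → 12
DUP     → 12 12
PUSH 12 → 12 12 12
PUSH 1  → 12 12 12 1
MUL     → 12 12 12
DUP     → 12 12 12 12
POP     → 12 12 12
SWAP    → 12 12 12
PUSH -7 → 12 12 12 -7
ROT     → 12 12 -7 12
DIV     → 12 12 0
ROT     → 12 0 12
DUP     → 12 0 12 12
MOD     → 12 0 0
SUB     → 12 0
POP     → 12
PUSH 72 → 12 72
ROT  — needs 3 operands, stack has 2 → underflow

18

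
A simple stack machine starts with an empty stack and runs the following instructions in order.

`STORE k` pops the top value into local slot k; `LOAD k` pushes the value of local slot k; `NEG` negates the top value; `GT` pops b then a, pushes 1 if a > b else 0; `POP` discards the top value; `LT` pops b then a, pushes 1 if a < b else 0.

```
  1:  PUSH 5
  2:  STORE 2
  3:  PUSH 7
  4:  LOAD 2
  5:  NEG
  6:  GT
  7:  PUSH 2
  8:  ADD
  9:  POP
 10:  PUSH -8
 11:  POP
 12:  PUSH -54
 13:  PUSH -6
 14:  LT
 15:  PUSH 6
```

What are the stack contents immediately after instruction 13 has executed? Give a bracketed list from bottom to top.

PUSH 5   → 5
STORE 2  → (empty)
PUSH 7   → 7
LOAD 2   → 7 5
NEG      → 7 -5
GT       → 1
PUSH 2   → 1 2
ADD      → 3
POP      → (empty)
PUSH -8  → -8
POP      → (empty)
PUSH -54 → -54
PUSH -6  → -54 -6

[-54, -6]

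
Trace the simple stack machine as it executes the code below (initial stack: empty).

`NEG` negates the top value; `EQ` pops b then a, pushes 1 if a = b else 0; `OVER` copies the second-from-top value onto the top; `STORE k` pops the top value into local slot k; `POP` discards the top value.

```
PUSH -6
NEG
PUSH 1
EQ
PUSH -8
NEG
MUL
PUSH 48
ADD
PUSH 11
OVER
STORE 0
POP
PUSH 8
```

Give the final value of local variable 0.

PUSH -6 → [-6]
NEG     → [6]
PUSH 1  → [6, 1]
EQ      → [0]
PUSH -8 → [0, -8]
NEG     → [0, 8]
MUL     → [0]
PUSH 48 → [0, 48]
ADD     → [48]
PUSH 11 → [48, 11]
OVER    → [48, 11, 48]
STORE 0 → [48, 11]
POP     → [48]
PUSH 8  → [48, 8]

48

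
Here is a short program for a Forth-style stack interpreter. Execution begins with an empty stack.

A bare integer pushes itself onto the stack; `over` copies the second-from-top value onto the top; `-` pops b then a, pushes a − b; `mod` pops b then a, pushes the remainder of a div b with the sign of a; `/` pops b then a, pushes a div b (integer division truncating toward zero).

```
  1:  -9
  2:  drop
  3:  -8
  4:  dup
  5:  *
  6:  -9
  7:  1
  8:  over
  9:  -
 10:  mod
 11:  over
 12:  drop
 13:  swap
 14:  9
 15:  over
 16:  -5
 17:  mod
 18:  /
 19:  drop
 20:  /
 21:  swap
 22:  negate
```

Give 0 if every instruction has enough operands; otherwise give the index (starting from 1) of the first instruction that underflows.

-9   : -9
drop : (empty)
-8   : -8
dup  : -8 -8
*    : 64
-9   : 64 -9
1    : 64 -9 1
over : 64 -9 1 -9
-    : 64 -9 10
mod  : 64 -9
over : 64 -9 64
drop : 64 -9
swap : -9 64
9    : -9 64 9
over : -9 64 9 64
-5   : -9 64 9 64 -5
mod  : -9 64 9 4
/    : -9 64 2
drop : -9 64
/    : 0
swap  — needs 2 operands, stack has 1 → underflow

21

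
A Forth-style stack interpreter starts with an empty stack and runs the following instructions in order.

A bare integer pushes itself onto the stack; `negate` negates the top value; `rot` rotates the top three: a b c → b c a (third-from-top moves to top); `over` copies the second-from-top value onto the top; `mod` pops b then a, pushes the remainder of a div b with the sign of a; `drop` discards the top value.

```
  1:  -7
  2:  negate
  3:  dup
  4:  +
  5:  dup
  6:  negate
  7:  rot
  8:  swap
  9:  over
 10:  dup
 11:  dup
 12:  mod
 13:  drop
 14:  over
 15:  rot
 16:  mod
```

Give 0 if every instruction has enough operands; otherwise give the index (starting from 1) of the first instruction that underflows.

-7     : -7
negate : 7
dup    : 7 7
+      : 14
dup    : 14 14
negate : 14 -14
rot  — needs 3 operands, stack has 2 → underflow

7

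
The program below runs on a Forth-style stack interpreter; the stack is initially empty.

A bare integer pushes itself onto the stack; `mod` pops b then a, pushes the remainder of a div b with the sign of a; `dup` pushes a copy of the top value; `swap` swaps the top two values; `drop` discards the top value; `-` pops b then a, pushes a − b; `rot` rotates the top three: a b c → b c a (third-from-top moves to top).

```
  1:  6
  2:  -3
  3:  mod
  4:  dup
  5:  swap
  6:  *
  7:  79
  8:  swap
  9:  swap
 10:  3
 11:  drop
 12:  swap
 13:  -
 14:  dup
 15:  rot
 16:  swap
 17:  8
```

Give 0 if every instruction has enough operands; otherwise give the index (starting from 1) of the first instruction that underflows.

15

6    → 6
-3   → 6 -3
mod  → 0
dup  → 0 0
swap → 0 0
*    → 0
79   → 0 79
swap → 79 0
swap → 0 79
3    → 0 79 3
drop → 0 79
swap → 79 0
-    → 79
dup  → 79 79
rot  — needs 3 operands, stack has 2 → underflow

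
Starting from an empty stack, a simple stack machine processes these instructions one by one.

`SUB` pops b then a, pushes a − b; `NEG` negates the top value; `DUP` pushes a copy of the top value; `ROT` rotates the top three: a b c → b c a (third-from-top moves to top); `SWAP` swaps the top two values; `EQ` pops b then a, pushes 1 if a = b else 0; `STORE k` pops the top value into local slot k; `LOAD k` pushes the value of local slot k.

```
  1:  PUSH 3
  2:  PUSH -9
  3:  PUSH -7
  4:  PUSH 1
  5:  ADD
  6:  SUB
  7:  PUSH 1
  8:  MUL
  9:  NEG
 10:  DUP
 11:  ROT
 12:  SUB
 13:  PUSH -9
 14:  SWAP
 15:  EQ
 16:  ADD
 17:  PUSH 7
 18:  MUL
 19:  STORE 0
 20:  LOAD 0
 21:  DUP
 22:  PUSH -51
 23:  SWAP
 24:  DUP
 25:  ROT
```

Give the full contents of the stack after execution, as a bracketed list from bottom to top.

PUSH 3   : 3
PUSH -9  : 3 -9
PUSH -7  : 3 -9 -7
PUSH 1   : 3 -9 -7 1
ADD      : 3 -9 -6
SUB      : 3 -3
PUSH 1   : 3 -3 1
MUL      : 3 -3
NEG      : 3 3
DUP      : 3 3 3
ROT      : 3 3 3
SUB      : 3 0
PUSH -9  : 3 0 -9
SWAP     : 3 -9 0
EQ       : 3 0
ADD      : 3
PUSH 7   : 3 7
MUL      : 21
STORE 0  : (empty)
LOAD 0   : 21
DUP      : 21 21
PUSH -51 : 21 21 -51
SWAP     : 21 -51 21
DUP      : 21 -51 21 21
ROT      : 21 21 21 -51

[21, 21, 21, -51]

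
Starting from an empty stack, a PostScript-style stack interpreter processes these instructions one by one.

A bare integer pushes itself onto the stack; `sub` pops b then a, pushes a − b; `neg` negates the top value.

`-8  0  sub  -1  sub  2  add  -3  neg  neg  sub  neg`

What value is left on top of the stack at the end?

-8  : [-8]
0   : [-8, 0]
sub : [-8]
-1  : [-8, -1]
sub : [-7]
2   : [-7, 2]
add : [-5]
-3  : [-5, -3]
neg : [-5, 3]
neg : [-5, -3]
sub : [-2]
neg : [2]

2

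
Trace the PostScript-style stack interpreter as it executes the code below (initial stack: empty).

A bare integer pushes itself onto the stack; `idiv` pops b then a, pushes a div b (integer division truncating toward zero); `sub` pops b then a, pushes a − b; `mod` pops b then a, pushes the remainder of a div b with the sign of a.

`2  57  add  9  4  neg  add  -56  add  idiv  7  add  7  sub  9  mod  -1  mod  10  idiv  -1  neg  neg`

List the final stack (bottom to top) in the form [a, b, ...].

2    -> 2
57   -> 2 57
add  -> 59
9    -> 59 9
4    -> 59 9 4
neg  -> 59 9 -4
add  -> 59 5
-56  -> 59 5 -56
add  -> 59 -51
idiv -> -1
7    -> -1 7
add  -> 6
7    -> 6 7
sub  -> -1
9    -> -1 9
mod  -> -1
-1   -> -1 -1
mod  -> 0
10   -> 0 10
idiv -> 0
-1   -> 0 -1
neg  -> 0 1
neg  -> 0 -1

[0, -1]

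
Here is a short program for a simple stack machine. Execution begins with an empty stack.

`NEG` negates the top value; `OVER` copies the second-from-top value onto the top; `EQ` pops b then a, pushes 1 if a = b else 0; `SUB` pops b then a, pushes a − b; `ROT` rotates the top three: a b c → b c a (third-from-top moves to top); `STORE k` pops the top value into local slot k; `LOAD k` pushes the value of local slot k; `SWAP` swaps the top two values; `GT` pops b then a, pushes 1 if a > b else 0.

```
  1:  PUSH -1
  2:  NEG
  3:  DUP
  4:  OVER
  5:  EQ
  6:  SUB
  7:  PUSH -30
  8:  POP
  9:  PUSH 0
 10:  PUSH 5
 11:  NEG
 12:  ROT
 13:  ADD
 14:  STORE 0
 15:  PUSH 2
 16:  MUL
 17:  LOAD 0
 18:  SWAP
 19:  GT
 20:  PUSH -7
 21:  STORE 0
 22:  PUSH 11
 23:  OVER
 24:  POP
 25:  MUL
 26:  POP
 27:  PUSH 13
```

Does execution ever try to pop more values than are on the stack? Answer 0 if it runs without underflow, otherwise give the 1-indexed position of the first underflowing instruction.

0

PUSH -1   -1
NEG       1
DUP       1 1
OVER      1 1 1
EQ        1 1
SUB       0
PUSH -30  0 -30
POP       0
PUSH 0    0 0
PUSH 5    0 0 5
NEG       0 0 -5
ROT       0 -5 0
ADD       0 -5
STORE 0   0
PUSH 2    0 2
MUL       0
LOAD 0    0 -5
SWAP      -5 0
GT        0
PUSH -7   0 -7
STORE 0   0
PUSH 11   0 11
OVER      0 11 0
POP       0 11
MUL       0
POP       (empty)
PUSH 13   13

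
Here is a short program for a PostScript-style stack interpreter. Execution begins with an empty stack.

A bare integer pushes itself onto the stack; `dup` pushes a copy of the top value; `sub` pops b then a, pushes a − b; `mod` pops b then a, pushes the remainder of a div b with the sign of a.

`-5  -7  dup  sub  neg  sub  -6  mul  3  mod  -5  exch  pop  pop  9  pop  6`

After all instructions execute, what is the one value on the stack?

-5   -> -5
-7   -> -5 -7
dup  -> -5 -7 -7
sub  -> -5 0
neg  -> -5 0
sub  -> -5
-6   -> -5 -6
mul  -> 30
3    -> 30 3
mod  -> 0
-5   -> 0 -5
exch -> -5 0
pop  -> -5
pop  -> (empty)
9    -> 9
pop  -> (empty)
6    -> 6

6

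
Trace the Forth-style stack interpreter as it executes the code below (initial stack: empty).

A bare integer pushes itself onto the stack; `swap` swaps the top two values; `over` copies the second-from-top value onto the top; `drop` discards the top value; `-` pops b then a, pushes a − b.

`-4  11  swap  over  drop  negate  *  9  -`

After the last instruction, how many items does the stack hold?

1

-4      [-4]
11      [-4, 11]
swap    [11, -4]
over    [11, -4, 11]
drop    [11, -4]
negate  [11, 4]
*       [44]
9       [44, 9]
-       [35]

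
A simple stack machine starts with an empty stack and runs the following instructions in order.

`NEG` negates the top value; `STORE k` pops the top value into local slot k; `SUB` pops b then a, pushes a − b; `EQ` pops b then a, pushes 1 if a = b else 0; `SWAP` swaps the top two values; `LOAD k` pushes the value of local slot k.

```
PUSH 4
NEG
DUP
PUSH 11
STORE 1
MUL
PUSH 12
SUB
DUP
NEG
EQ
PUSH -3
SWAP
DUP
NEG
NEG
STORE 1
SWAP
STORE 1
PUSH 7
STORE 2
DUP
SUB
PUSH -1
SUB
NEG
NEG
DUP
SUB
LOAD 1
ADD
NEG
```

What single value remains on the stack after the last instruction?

PUSH 4  -> [4]
NEG     -> [-4]
DUP     -> [-4, -4]
PUSH 11 -> [-4, -4, 11]
STORE 1 -> [-4, -4]
MUL     -> [16]
PUSH 12 -> [16, 12]
SUB     -> [4]
DUP     -> [4, 4]
NEG     -> [4, -4]
EQ      -> [0]
PUSH -3 -> [0, -3]
SWAP    -> [-3, 0]
DUP     -> [-3, 0, 0]
NEG     -> [-3, 0, 0]
NEG     -> [-3, 0, 0]
STORE 1 -> [-3, 0]
SWAP    -> [0, -3]
STORE 1 -> [0]
PUSH 7  -> [0, 7]
STORE 2 -> [0]
DUP     -> [0, 0]
SUB     -> [0]
PUSH -1 -> [0, -1]
SUB     -> [1]
NEG     -> [-1]
NEG     -> [1]
DUP     -> [1, 1]
SUB     -> [0]
LOAD 1  -> [0, -3]
ADD     -> [-3]
NEG     -> [3]

3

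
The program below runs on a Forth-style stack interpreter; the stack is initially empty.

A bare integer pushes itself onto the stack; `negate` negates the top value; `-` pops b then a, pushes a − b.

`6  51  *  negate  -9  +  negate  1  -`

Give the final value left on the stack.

314

6      → [6]
51     → [6, 51]
*      → [306]
negate → [-306]
-9     → [-306, -9]
+      → [-315]
negate → [315]
1      → [315, 1]
-      → [314]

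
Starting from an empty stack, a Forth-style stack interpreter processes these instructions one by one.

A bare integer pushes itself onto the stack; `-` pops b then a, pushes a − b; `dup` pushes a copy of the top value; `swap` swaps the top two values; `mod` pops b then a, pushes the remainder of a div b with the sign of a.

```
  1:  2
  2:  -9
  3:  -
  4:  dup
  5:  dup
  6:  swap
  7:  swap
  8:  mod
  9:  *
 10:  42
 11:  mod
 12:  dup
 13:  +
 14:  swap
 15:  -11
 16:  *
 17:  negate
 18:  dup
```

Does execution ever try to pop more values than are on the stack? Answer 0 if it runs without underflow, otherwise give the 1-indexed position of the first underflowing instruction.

2    : 2
-9   : 2 -9
-    : 11
dup  : 11 11
dup  : 11 11 11
swap : 11 11 11
swap : 11 11 11
mod  : 11 0
*    : 0
42   : 0 42
mod  : 0
dup  : 0 0
+    : 0
swap  — needs 2 operands, stack has 1 → underflow

14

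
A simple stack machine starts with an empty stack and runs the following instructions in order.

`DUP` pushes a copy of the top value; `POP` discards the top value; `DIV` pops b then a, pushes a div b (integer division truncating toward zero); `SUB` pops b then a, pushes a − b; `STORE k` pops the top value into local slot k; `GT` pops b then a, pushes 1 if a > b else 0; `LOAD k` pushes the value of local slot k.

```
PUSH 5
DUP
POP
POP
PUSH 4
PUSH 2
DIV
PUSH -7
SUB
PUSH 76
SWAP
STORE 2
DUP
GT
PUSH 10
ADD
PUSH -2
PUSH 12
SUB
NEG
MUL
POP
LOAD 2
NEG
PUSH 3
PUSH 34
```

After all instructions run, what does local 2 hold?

9

PUSH 5  : 5
DUP     : 5 5
POP     : 5
POP     : (empty)
PUSH 4  : 4
PUSH 2  : 4 2
DIV     : 2
PUSH -7 : 2 -7
SUB     : 9
PUSH 76 : 9 76
SWAP    : 76 9
STORE 2 : 76
DUP     : 76 76
GT      : 0
PUSH 10 : 0 10
ADD     : 10
PUSH -2 : 10 -2
PUSH 12 : 10 -2 12
SUB     : 10 -14
NEG     : 10 14
MUL     : 140
POP     : (empty)
LOAD 2  : 9
NEG     : -9
PUSH 3  : -9 3
PUSH 34 : -9 3 34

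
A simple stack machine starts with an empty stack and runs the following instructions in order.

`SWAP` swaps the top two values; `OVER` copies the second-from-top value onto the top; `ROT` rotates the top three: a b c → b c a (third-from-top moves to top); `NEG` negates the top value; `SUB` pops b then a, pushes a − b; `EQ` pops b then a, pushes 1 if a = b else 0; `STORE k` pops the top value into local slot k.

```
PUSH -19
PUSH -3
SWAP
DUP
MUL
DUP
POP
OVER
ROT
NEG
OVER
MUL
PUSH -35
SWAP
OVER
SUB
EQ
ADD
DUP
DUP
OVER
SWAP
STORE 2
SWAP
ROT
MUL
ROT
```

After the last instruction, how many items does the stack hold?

PUSH -19 : [-19]
PUSH -3  : [-19, -3]
SWAP     : [-3, -19]
DUP      : [-3, -19, -19]
MUL      : [-3, 361]
DUP      : [-3, 361, 361]
POP      : [-3, 361]
OVER     : [-3, 361, -3]
ROT      : [361, -3, -3]
NEG      : [361, -3, 3]
OVER     : [361, -3, 3, -3]
MUL      : [361, -3, -9]
PUSH -35 : [361, -3, -9, -35]
SWAP     : [361, -3, -35, -9]
OVER     : [361, -3, -35, -9, -35]
SUB      : [361, -3, -35, 26]
EQ       : [361, -3, 0]
ADD      : [361, -3]
DUP      : [361, -3, -3]
DUP      : [361, -3, -3, -3]
OVER     : [361, -3, -3, -3, -3]
SWAP     : [361, -3, -3, -3, -3]
STORE 2  : [361, -3, -3, -3]
SWAP     : [361, -3, -3, -3]
ROT      : [361, -3, -3, -3]
MUL      : [361, -3, 9]
ROT      : [-3, 9, 361]

3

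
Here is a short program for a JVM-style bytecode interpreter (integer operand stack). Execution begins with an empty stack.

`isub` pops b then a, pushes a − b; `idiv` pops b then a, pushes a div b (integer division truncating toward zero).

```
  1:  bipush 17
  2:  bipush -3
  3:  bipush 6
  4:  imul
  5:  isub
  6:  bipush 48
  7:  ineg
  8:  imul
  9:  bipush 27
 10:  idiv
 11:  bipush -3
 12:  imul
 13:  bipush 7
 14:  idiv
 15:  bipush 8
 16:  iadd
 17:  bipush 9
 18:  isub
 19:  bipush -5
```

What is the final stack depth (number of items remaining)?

bipush 17 : 17
bipush -3 : 17 -3
bipush 6  : 17 -3 6
imul      : 17 -18
isub      : 35
bipush 48 : 35 48
ineg      : 35 -48
imul      : -1680
bipush 27 : -1680 27
idiv      : -62
bipush -3 : -62 -3
imul      : 186
bipush 7  : 186 7
idiv      : 26
bipush 8  : 26 8
iadd      : 34
bipush 9  : 34 9
isub      : 25
bipush -5 : 25 -5

2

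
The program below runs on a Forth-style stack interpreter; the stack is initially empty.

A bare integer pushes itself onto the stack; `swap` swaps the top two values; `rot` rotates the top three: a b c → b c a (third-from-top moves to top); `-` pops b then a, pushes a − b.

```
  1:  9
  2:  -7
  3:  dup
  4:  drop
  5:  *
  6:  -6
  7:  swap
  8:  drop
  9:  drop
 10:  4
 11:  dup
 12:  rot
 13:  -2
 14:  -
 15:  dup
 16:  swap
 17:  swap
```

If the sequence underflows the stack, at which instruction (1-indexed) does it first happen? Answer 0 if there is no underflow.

12

9    : [9]
-7   : [9, -7]
dup  : [9, -7, -7]
drop : [9, -7]
*    : [-63]
-6   : [-63, -6]
swap : [-6, -63]
drop : [-6]
drop : []
4    : [4]
dup  : [4, 4]
rot  — needs 3 operands, stack has 2 → underflow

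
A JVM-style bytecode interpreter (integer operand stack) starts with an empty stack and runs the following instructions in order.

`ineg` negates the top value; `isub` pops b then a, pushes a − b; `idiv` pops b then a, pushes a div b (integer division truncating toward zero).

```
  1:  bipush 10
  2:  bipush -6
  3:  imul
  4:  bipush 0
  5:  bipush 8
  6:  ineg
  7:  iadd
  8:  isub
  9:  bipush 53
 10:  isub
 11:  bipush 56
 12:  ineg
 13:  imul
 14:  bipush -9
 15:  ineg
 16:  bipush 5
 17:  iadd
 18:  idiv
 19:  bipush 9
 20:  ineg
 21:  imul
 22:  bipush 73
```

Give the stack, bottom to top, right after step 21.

bipush 10 → [10]
bipush -6 → [10, -6]
imul      → [-60]
bipush 0  → [-60, 0]
bipush 8  → [-60, 0, 8]
ineg      → [-60, 0, -8]
iadd      → [-60, -8]
isub      → [-52]
bipush 53 → [-52, 53]
isub      → [-105]
bipush 56 → [-105, 56]
ineg      → [-105, -56]
imul      → [5880]
bipush -9 → [5880, -9]
ineg      → [5880, 9]
bipush 5  → [5880, 9, 5]
iadd      → [5880, 14]
idiv      → [420]
bipush 9  → [420, 9]
ineg      → [420, -9]
imul      → [-3780]

[-3780]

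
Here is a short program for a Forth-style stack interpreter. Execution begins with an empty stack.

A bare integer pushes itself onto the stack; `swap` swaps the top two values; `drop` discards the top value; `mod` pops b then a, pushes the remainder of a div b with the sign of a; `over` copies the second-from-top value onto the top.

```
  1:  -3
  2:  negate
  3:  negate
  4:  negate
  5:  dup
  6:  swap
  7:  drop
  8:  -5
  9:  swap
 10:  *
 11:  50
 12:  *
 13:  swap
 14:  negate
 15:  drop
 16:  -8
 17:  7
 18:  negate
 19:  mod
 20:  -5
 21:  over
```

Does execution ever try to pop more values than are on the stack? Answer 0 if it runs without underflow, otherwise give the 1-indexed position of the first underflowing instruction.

13

-3     → -3
negate → 3
negate → -3
negate → 3
dup    → 3 3
swap   → 3 3
drop   → 3
-5     → 3 -5
swap   → -5 3
*      → -15
50     → -15 50
*      → -750
swap  — needs 2 operands, stack has 1 → underflow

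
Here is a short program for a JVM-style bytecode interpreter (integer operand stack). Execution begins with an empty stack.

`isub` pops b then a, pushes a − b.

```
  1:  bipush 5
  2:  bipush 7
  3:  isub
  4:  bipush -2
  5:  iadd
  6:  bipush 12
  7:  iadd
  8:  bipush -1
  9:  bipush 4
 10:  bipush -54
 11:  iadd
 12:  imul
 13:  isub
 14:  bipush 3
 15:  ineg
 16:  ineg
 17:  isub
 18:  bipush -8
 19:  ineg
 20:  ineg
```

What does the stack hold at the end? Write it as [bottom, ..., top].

bipush 5    5
bipush 7    5 7
isub        -2
bipush -2   -2 -2
iadd        -4
bipush 12   -4 12
iadd        8
bipush -1   8 -1
bipush 4    8 -1 4
bipush -54  8 -1 4 -54
iadd        8 -1 -50
imul        8 50
isub        -42
bipush 3    -42 3
ineg        -42 -3
ineg        -42 3
isub        -45
bipush -8   -45 -8
ineg        -45 8
ineg        -45 -8

[-45, -8]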